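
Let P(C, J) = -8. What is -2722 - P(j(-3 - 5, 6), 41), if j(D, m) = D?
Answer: -2714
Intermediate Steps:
-2722 - P(j(-3 - 5, 6), 41) = -2722 - 1*(-8) = -2722 + 8 = -2714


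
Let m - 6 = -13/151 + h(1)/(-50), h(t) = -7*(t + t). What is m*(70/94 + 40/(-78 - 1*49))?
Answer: 11994966/4506595 ≈ 2.6616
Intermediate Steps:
h(t) = -14*t
m = 23382/3775 (m = 6 + (-13/151 - 14*1/(-50)) = 6 + (-13*1/151 - 14*(-1/50)) = 6 + (-13/151 + 7/25) = 6 + 732/3775 = 23382/3775 ≈ 6.1939)
m*(70/94 + 40/(-78 - 1*49)) = 23382*(70/94 + 40/(-78 - 1*49))/3775 = 23382*(70*(1/94) + 40/(-78 - 49))/3775 = 23382*(35/47 + 40/(-127))/3775 = 23382*(35/47 + 40*(-1/127))/3775 = 23382*(35/47 - 40/127)/3775 = (23382/3775)*(2565/5969) = 11994966/4506595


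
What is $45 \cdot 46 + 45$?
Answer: $2115$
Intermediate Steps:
$45 \cdot 46 + 45 = 2070 + 45 = 2115$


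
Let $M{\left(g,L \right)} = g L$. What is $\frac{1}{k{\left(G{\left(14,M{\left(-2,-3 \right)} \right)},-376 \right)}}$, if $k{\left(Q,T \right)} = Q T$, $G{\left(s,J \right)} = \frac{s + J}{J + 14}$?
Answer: $- \frac{1}{376} \approx -0.0026596$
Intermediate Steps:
$M{\left(g,L \right)} = L g$
$G{\left(s,J \right)} = \frac{J + s}{14 + J}$
$\frac{1}{k{\left(G{\left(14,M{\left(-2,-3 \right)} \right)},-376 \right)}} = \frac{1}{\frac{\left(-3\right) \left(-2\right) + 14}{14 - -6} \left(-376\right)} = \frac{1}{\frac{6 + 14}{14 + 6} \left(-376\right)} = \frac{1}{\frac{1}{20} \cdot 20 \left(-376\right)} = \frac{1}{1 \left(-376\right)} = \frac{1}{-376} = - \frac{1}{376}$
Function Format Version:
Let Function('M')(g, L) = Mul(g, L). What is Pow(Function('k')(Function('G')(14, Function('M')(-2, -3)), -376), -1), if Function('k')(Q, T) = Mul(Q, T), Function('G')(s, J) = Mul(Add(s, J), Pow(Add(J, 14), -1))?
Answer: Rational(-1, 376) ≈ -0.0026596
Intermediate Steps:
Function('M')(g, L) = Mul(L, g)
Function('G')(s, J) = Mul(Pow(Add(14, J), -1), Add(J, s)) (Function('G')(s, J) = Mul(Add(J, s), Pow(Add(14, J), -1)) = Mul(Pow(Add(14, J), -1), Add(J, s)))
Pow(Function('k')(Function('G')(14, Function('M')(-2, -3)), -376), -1) = Pow(Mul(Mul(Pow(Add(14, Mul(-3, -2)), -1), Add(Mul(-3, -2), 14)), -376), -1) = Pow(Mul(Mul(Pow(Add(14, 6), -1), Add(6, 14)), -376), -1) = Pow(Mul(Mul(Pow(20, -1), 20), -376), -1) = Pow(Mul(Mul(Rational(1, 20), 20), -376), -1) = Pow(Mul(1, -376), -1) = Pow(-376, -1) = Rational(-1, 376)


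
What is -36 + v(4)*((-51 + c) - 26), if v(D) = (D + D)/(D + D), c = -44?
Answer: -157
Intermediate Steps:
v(D) = 1 (v(D) = (2*D)/((2*D)) = (2*D)*(1/(2*D)) = 1)
-36 + v(4)*((-51 + c) - 26) = -36 + 1*((-51 - 44) - 26) = -36 + 1*(-95 - 26) = -36 + 1*(-121) = -36 - 121 = -157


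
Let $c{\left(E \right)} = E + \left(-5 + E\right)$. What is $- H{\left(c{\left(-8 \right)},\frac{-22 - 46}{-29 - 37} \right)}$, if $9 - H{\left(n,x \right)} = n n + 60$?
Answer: $492$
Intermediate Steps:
$c{\left(E \right)} = -5 + 2 E$
$H{\left(n,x \right)} = -51 - n^{2}$ ($H{\left(n,x \right)} = 9 - \left(n n + 60\right) = 9 - \left(n^{2} + 60\right) = 9 - \left(60 + n^{2}\right) = -51 - n^{2}$)
$- H{\left(c{\left(-8 \right)},\frac{-22 - 46}{-29 - 37} \right)} = - (-51 - \left(-5 + 2 \left(-8\right)\right)^{2}) = - (-51 - \left(-5 - 16\right)^{2}) = - (-51 - \left(-21\right)^{2}) = - (-51 - 441) = \left(-1\right) \left(-492\right) = 492$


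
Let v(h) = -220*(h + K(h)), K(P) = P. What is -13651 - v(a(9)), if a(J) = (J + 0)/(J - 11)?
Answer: -15631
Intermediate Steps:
a(J) = J/(-11 + J)
v(h) = -440*h (v(h) = -220*(h + h) = -440*h)
-13651 - v(a(9)) = -13651 - (-440)*9/(-11 + 9) = -13651 - (-440)*9/(-2) = -13651 - (-440)*9*(-½) = -13651 - (-440)*(-9)/2 = -13651 - 1*1980 = -13651 - 1980 = -15631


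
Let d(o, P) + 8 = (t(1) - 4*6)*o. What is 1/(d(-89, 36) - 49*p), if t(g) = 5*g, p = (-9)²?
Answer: -1/2286 ≈ -0.00043745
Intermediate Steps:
p = 81
d(o, P) = -8 - 19*o (d(o, P) = -8 + (5*1 - 4*6)*o = -8 + (5 - 24)*o = -8 - 19*o)
1/(d(-89, 36) - 49*p) = 1/((-8 - 19*(-89)) - 49*81) = 1/((-8 + 1691) - 3969) = 1/(1683 - 3969) = 1/(-2286) = -1/2286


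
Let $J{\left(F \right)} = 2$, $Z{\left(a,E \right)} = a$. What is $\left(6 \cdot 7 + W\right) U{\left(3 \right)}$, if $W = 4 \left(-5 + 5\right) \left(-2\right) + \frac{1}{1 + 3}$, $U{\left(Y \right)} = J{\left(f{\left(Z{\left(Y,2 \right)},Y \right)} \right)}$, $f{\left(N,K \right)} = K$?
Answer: $\frac{169}{2} \approx 84.5$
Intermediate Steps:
$U{\left(Y \right)} = 2$
$W = \frac{1}{4}$ ($W = 4 \cdot 0 \left(-2\right) + \frac{1}{4} = 0 \left(-2\right) + \frac{1}{4} = 0 + \frac{1}{4} = \frac{1}{4} \approx 0.25$)
$\left(6 \cdot 7 + W\right) U{\left(3 \right)} = \left(6 \cdot 7 + \frac{1}{4}\right) 2 = \left(42 + \frac{1}{4}\right) 2 = \frac{169}{4} \cdot 2 = \frac{169}{2}$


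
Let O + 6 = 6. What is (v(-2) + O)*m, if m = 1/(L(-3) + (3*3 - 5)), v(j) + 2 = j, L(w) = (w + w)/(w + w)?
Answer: -4/5 ≈ -0.80000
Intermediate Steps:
O = 0 (O = -6 + 6 = 0)
L(w) = 1 (L(w) = (2*w)/((2*w)) = (2*w)*(1/(2*w)) = 1)
v(j) = -2 + j
m = 1/5 (m = 1/(1 + (3*3 - 5)) = 1/(1 + (9 - 5)) = 1/(1 + 4) = 1/5 ≈ 0.20000)
(v(-2) + O)*m = ((-2 - 2) + 0)*(1/5) = (-4 + 0)*(1/5) = -4*1/5 = -4/5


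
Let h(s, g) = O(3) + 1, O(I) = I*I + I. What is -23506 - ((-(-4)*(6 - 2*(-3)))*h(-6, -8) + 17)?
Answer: -24147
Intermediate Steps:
O(I) = I + I² (O(I) = I² + I = I + I²)
h(s, g) = 13 (h(s, g) = 3*(1 + 3) + 1 = 3*4 + 1 = 12 + 1 = 13)
-23506 - ((-(-4)*(6 - 2*(-3)))*h(-6, -8) + 17) = -23506 - (-(-4)*(6 - 2*(-3))*13 + 17) = -23506 - (-(-4)*(6 + 6)*13 + 17) = -23506 - (-(-4)*12*13 + 17) = -23506 - (-1*(-48)*13 + 17) = -23506 - (48*13 + 17) = -23506 - (624 + 17) = -23506 - 1*641 = -23506 - 641 = -24147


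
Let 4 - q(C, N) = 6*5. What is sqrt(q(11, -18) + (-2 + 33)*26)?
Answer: 2*sqrt(195) ≈ 27.928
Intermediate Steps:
q(C, N) = -26 (q(C, N) = 4 - 6*5 = 4 - 1*30 = 4 - 30 = -26)
sqrt(q(11, -18) + (-2 + 33)*26) = sqrt(-26 + (-2 + 33)*26) = sqrt(-26 + 31*26) = sqrt(-26 + 806) = sqrt(780) = 2*sqrt(195)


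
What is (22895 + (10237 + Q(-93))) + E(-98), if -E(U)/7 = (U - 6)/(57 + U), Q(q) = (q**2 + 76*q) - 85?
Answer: 1419020/41 ≈ 34610.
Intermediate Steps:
Q(q) = -85 + q**2 + 76*q
E(U) = -7*(-6 + U)/(57 + U) (E(U) = -7*(U - 6)/(57 + U) = -7*(-6 + U)/(57 + U))
(22895 + (10237 + Q(-93))) + E(-98) = (22895 + (10237 + (-85 + (-93)**2 + 76*(-93)))) + 7*(6 - 1*(-98))/(57 - 98) = (22895 + (10237 + (-85 + 8649 - 7068))) + 7*(6 + 98)/(-41) = (22895 + (10237 + 1496)) + 7*(-1/41)*104 = (22895 + 11733) - 728/41 = 34628 - 728/41 = 1419020/41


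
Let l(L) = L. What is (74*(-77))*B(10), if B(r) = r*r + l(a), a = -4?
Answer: -547008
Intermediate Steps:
B(r) = -4 + r² (B(r) = r*r - 4 = r² - 4 = -4 + r²)
(74*(-77))*B(10) = (74*(-77))*(-4 + 10²) = -5698*(-4 + 100) = -5698*96 = -547008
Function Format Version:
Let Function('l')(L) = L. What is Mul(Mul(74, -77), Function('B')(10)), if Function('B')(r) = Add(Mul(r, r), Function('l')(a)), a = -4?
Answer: -547008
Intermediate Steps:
Function('B')(r) = Add(-4, Pow(r, 2)) (Function('B')(r) = Add(Mul(r, r), -4) = Add(Pow(r, 2), -4) = Add(-4, Pow(r, 2)))
Mul(Mul(74, -77), Function('B')(10)) = Mul(Mul(74, -77), Add(-4, Pow(10, 2))) = Mul(-5698, Add(-4, 100)) = Mul(-5698, 96) = -547008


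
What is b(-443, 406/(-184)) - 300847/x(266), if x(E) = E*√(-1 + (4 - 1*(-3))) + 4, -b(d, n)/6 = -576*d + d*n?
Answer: -1875742272797/1220495 - 40012651*√6/212260 ≈ -1.5373e+6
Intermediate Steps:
b(d, n) = 3456*d - 6*d*n (b(d, n) = -6*(-576*d + d*n) = 3456*d - 6*d*n)
x(E) = 4 + E*√6 (x(E) = E*√(-1 + (4 + 3)) + 4 = E*√(-1 + 7) + 4 = E*√6 + 4 = 4 + E*√6)
b(-443, 406/(-184)) - 300847/x(266) = 6*(-443)*(576 - 406/(-184)) - 300847/(4 + 266*√6) = 6*(-443)*(576 - 406*(-1)/184) - 300847/(4 + 266*√6) = 6*(-443)*(576 - 1*(-203/92)) - 300847/(4 + 266*√6) = 6*(-443)*(576 + 203/92) - 300847/(4 + 266*√6) = 6*(-443)*(53195/92) - 300847/(4 + 266*√6) = -70696155/46 - 300847/(4 + 266*√6)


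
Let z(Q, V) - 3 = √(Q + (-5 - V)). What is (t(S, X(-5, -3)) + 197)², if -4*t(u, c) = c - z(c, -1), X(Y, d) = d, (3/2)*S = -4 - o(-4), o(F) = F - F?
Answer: (794 + I*√7)²/16 ≈ 39402.0 + 262.59*I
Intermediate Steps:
z(Q, V) = 3 + √(-5 + Q - V) (z(Q, V) = 3 + √(Q + (-5 - V)) = 3 + √(-5 + Q - V))
o(F) = 0
S = -8/3 (S = 2*(-4 - 1*0)/3 = 2*(-4 + 0)/3 = (⅔)*(-4) = -8/3 ≈ -2.6667)
t(u, c) = ¾ - c/4 + √(-4 + c)/4 (t(u, c) = -(c - (3 + √(-5 + c - 1*(-1))))/4 = -(c - (3 + √(-5 + c + 1)))/4 = -(c - (3 + √(-4 + c)))/4 = -(c + (-3 - √(-4 + c)))/4 = -(-3 + c - √(-4 + c))/4 = ¾ - c/4 + √(-4 + c)/4)
(t(S, X(-5, -3)) + 197)² = ((¾ - ¼*(-3) + √(-4 - 3)/4) + 197)² = ((¾ + ¾ + √(-7)/4) + 197)² = ((¾ + ¾ + (I*√7)/4) + 197)² = ((¾ + ¾ + I*√7/4) + 197)² = ((3/2 + I*√7/4) + 197)² = (397/2 + I*√7/4)²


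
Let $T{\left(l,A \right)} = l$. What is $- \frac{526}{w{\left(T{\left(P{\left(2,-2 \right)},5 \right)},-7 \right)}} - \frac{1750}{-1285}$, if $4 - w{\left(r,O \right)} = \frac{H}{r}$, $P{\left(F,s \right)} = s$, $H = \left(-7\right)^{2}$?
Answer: $- \frac{250414}{14649} \approx -17.094$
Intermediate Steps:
$H = 49$
$w{\left(r,O \right)} = 4 - \frac{49}{r}$
$- \frac{526}{w{\left(T{\left(P{\left(2,-2 \right)},5 \right)},-7 \right)}} - \frac{1750}{-1285} = - \frac{526}{4 - \frac{49}{-2}} - \frac{1750}{-1285} = - \frac{526}{4 - - \frac{49}{2}} - - \frac{350}{257} = - \frac{526}{4 + \frac{49}{2}} + \frac{350}{257} = - \frac{526}{\frac{57}{2}} + \frac{350}{257} = \left(-526\right) \frac{2}{57} + \frac{350}{257} = - \frac{1052}{57} + \frac{350}{257} = - \frac{250414}{14649}$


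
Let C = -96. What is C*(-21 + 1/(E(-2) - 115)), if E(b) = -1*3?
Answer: 118992/59 ≈ 2016.8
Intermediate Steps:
E(b) = -3
C*(-21 + 1/(E(-2) - 115)) = -96*(-21 + 1/(-3 - 115)) = -96*(-21 + 1/(-118)) = -96*(-21 - 1/118) = -96*(-2479/118) = 118992/59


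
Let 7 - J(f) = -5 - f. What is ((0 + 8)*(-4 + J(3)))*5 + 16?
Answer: 456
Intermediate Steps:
J(f) = 12 + f (J(f) = 7 - (-5 - f) = 7 + (5 + f) = 12 + f)
((0 + 8)*(-4 + J(3)))*5 + 16 = ((0 + 8)*(-4 + (12 + 3)))*5 + 16 = (8*(-4 + 15))*5 + 16 = (8*11)*5 + 16 = 88*5 + 16 = 440 + 16 = 456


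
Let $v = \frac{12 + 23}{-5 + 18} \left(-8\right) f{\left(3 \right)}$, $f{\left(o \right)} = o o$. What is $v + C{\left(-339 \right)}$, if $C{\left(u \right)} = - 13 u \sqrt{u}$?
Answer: $- \frac{2520}{13} + 4407 i \sqrt{339} \approx -193.85 + 81142.0 i$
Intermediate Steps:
$f{\left(o \right)} = o^{2}$
$v = - \frac{2520}{13}$ ($v = \frac{12 + 23}{-5 + 18} \left(-8\right) 3^{2} = \frac{35}{13} \left(-8\right) 9 = \left(- \frac{280}{13}\right) 9 = - \frac{2520}{13} \approx -193.85$)
$C{\left(u \right)} = - 13 u^{\frac{3}{2}}$
$v + C{\left(-339 \right)} = - \frac{2520}{13} - 13 \left(-339\right)^{\frac{3}{2}} = - \frac{2520}{13} - 13 \left(- 339 i \sqrt{339}\right) = - \frac{2520}{13} + 4407 i \sqrt{339}$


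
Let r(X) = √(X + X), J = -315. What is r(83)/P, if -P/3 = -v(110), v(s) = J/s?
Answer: -22*√166/189 ≈ -1.4997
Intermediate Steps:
v(s) = -315/s
P = -189/22 (P = -(-3)*(-315/110) = -(-3)*(-315*1/110) = -(-3)*(-63)/22 = -3*63/22 = -189/22 ≈ -8.5909)
r(X) = √2*√X (r(X) = √(2*X) = √2*√X)
r(83)/P = (√2*√83)/(-189/22) = √166*(-22/189) = -22*√166/189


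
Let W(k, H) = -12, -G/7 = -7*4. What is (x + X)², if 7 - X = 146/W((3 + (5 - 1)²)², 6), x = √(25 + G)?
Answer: 21181/36 + 115*√221/3 ≈ 1158.2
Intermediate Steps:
G = 196 (G = -(-49)*4 = -7*(-28) = 196)
x = √221 (x = √(25 + 196) = √221 ≈ 14.866)
X = 115/6 (X = 7 - 146/(-12) = 7 - 146*(-1)/12 = 7 - 1*(-73/6) = 7 + 73/6 = 115/6 ≈ 19.167)
(x + X)² = (√221 + 115/6)² = (115/6 + √221)²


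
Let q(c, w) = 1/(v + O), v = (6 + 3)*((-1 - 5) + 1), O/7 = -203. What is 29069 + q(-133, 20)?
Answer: 42615153/1466 ≈ 29069.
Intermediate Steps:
O = -1421 (O = 7*(-203) = -1421)
v = -45 (v = 9*(-6 + 1) = 9*(-5) = -45)
q(c, w) = -1/1466 (q(c, w) = 1/(-45 - 1421) = 1/(-1466) = -1/1466)
29069 + q(-133, 20) = 29069 - 1/1466 = 42615153/1466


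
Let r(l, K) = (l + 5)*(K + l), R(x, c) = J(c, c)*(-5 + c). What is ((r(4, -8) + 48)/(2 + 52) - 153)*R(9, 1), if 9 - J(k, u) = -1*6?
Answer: 27500/3 ≈ 9166.7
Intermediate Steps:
J(k, u) = 15 (J(k, u) = 9 - (-1)*6 = 9 - 1*(-6) = 9 + 6 = 15)
R(x, c) = -75 + 15*c (R(x, c) = 15*(-5 + c) = -75 + 15*c)
r(l, K) = (5 + l)*(K + l)
((r(4, -8) + 48)/(2 + 52) - 153)*R(9, 1) = (((4² + 5*(-8) + 5*4 - 8*4) + 48)/(2 + 52) - 153)*(-75 + 15*1) = (((16 - 40 + 20 - 32) + 48)/54 - 153)*(-75 + 15) = ((-36 + 48)*(1/54) - 153)*(-60) = (12*(1/54) - 153)*(-60) = (2/9 - 153)*(-60) = -1375/9*(-60) = 27500/3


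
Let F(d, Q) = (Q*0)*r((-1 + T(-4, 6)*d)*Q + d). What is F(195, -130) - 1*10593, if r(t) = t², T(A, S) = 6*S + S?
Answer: -10593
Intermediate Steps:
T(A, S) = 7*S
F(d, Q) = 0 (F(d, Q) = (Q*0)*((-1 + (7*6)*d)*Q + d)² = 0*((-1 + 42*d)*Q + d)² = 0*(Q*(-1 + 42*d) + d)² = 0*(d + Q*(-1 + 42*d))² = 0)
F(195, -130) - 1*10593 = 0 - 1*10593 = 0 - 10593 = -10593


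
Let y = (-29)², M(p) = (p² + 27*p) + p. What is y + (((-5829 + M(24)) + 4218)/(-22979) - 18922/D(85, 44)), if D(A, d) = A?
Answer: 109806912/177565 ≈ 618.40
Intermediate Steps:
M(p) = p² + 28*p
y = 841
y + (((-5829 + M(24)) + 4218)/(-22979) - 18922/D(85, 44)) = 841 + (((-5829 + 24*(28 + 24)) + 4218)/(-22979) - 18922/85) = 841 + (((-5829 + 24*52) + 4218)*(-1/22979) - 18922*1/85) = 841 + (((-5829 + 1248) + 4218)*(-1/22979) - 18922/85) = 841 + ((-4581 + 4218)*(-1/22979) - 18922/85) = 841 + (-363*(-1/22979) - 18922/85) = 841 + (33/2089 - 18922/85) = 841 - 39525253/177565 = 109806912/177565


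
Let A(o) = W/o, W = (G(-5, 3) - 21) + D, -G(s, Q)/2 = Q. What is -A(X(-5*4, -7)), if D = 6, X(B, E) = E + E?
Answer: -3/2 ≈ -1.5000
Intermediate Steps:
G(s, Q) = -2*Q
X(B, E) = 2*E
W = -21 (W = (-2*3 - 21) + 6 = (-6 - 21) + 6 = -27 + 6 = -21)
A(o) = -21/o
-A(X(-5*4, -7)) = -(-21)/(2*(-7)) = -(-21)/(-14) = -(-21)*(-1)/14 = -1*3/2 = -3/2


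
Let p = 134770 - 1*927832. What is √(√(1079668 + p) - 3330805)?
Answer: √(-3330805 + √286606) ≈ 1824.9*I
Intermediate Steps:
p = -793062 (p = 134770 - 927832 = -793062)
√(√(1079668 + p) - 3330805) = √(√(1079668 - 793062) - 3330805) = √(√286606 - 3330805) = √(-3330805 + √286606)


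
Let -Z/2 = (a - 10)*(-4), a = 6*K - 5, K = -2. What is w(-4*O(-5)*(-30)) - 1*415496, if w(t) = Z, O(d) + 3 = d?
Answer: -415712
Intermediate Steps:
a = -17 (a = 6*(-2) - 5 = -12 - 5 = -17)
O(d) = -3 + d
Z = -216 (Z = -2*(-17 - 10)*(-4) = -(-54)*(-4) = -2*108 = -216)
w(t) = -216
w(-4*O(-5)*(-30)) - 1*415496 = -216 - 1*415496 = -216 - 415496 = -415712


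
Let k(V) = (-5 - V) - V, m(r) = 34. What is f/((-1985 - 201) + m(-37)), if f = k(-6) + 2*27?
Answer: -61/2152 ≈ -0.028346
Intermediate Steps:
k(V) = -5 - 2*V
f = 61 (f = (-5 - 2*(-6)) + 2*27 = (-5 + 12) + 54 = 7 + 54 = 61)
f/((-1985 - 201) + m(-37)) = 61/((-1985 - 201) + 34) = 61/(-2186 + 34) = 61/(-2152) = 61*(-1/2152) = -61/2152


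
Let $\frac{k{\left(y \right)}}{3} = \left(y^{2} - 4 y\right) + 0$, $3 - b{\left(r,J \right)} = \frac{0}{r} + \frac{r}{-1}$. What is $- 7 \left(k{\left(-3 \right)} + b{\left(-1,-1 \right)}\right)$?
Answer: $-455$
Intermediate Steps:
$b{\left(r,J \right)} = 3 + r$ ($b{\left(r,J \right)} = 3 - \left(\frac{0}{r} + \frac{r}{-1}\right) = 3 - \left(0 + r \left(-1\right)\right) = 3 - \left(0 - r\right) = 3 - - r = 3 + r$)
$k{\left(y \right)} = - 12 y + 3 y^{2}$ ($k{\left(y \right)} = 3 \left(\left(y^{2} - 4 y\right) + 0\right) = 3 \left(y^{2} - 4 y\right) = - 12 y + 3 y^{2}$)
$- 7 \left(k{\left(-3 \right)} + b{\left(-1,-1 \right)}\right) = - 7 \left(3 \left(-3\right) \left(-4 - 3\right) + \left(3 - 1\right)\right) = - 7 \left(3 \left(-3\right) \left(-7\right) + 2\right) = - 7 \left(63 + 2\right) = \left(-7\right) 65 = -455$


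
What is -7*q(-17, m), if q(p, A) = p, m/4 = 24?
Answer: 119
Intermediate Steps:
m = 96 (m = 4*24 = 96)
-7*q(-17, m) = -7*(-17) = 119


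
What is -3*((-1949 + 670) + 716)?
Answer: 1689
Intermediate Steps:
-3*((-1949 + 670) + 716) = -3*(-1279 + 716) = -3*(-563) = 1689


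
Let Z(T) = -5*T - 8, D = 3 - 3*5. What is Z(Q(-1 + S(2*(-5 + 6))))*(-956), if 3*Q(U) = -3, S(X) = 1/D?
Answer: 2868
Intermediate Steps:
D = -12 (D = 3 - 15 = -12)
S(X) = -1/12 (S(X) = 1/(-12) = -1/12)
Q(U) = -1 (Q(U) = (⅓)*(-3) = -1)
Z(T) = -8 - 5*T
Z(Q(-1 + S(2*(-5 + 6))))*(-956) = (-8 - 5*(-1))*(-956) = (-8 + 5)*(-956) = -3*(-956) = 2868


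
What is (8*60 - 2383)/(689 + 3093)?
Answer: -1903/3782 ≈ -0.50317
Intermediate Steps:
(8*60 - 2383)/(689 + 3093) = (480 - 2383)/3782 = -1903*1/3782 = -1903/3782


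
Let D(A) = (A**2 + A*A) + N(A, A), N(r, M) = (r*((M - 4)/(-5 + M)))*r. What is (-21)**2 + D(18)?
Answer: 18693/13 ≈ 1437.9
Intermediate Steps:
N(r, M) = r**2*(-4 + M)/(-5 + M) (N(r, M) = (r*((-4 + M)/(-5 + M)))*r = (r*(-4 + M)/(-5 + M))*r = r**2*(-4 + M)/(-5 + M))
D(A) = 2*A**2 + A**2*(-4 + A)/(-5 + A) (D(A) = (A**2 + A*A) + A**2*(-4 + A)/(-5 + A) = (A**2 + A**2) + A**2*(-4 + A)/(-5 + A) = 2*A**2 + A**2*(-4 + A)/(-5 + A))
(-21)**2 + D(18) = (-21)**2 + 18**2*(-14 + 3*18)/(-5 + 18) = 441 + 324*(-14 + 54)/13 = 441 + 324*(1/13)*40 = 441 + 12960/13 = 18693/13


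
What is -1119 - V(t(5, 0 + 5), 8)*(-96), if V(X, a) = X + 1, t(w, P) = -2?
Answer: -1215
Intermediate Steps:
V(X, a) = 1 + X
-1119 - V(t(5, 0 + 5), 8)*(-96) = -1119 - (1 - 2)*(-96) = -1119 - (-1)*(-96) = -1119 - 1*96 = -1119 - 96 = -1215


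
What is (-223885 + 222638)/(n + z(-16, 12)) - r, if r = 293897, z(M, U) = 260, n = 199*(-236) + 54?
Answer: -13710293803/46650 ≈ -2.9390e+5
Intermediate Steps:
n = -46910 (n = -46964 + 54 = -46910)
(-223885 + 222638)/(n + z(-16, 12)) - r = (-223885 + 222638)/(-46910 + 260) - 1*293897 = -1247/(-46650) - 293897 = -1247*(-1/46650) - 293897 = 1247/46650 - 293897 = -13710293803/46650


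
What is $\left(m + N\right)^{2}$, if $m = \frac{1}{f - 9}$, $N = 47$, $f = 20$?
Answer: $\frac{268324}{121} \approx 2217.6$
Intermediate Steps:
$m = \frac{1}{11}$ ($m = \frac{1}{20 - 9} = \frac{1}{11} \approx 0.090909$)
$\left(m + N\right)^{2} = \left(\frac{1}{11} + 47\right)^{2} = \left(\frac{518}{11}\right)^{2} = \frac{268324}{121}$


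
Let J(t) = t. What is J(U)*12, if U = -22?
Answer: -264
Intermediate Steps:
J(U)*12 = -22*12 = -264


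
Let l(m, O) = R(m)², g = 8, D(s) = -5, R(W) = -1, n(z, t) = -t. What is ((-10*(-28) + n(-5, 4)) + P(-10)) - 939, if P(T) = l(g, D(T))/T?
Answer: -6631/10 ≈ -663.10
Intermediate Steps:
l(m, O) = 1 (l(m, O) = (-1)² = 1)
P(T) = 1/T
((-10*(-28) + n(-5, 4)) + P(-10)) - 939 = ((-10*(-28) - 1*4) + 1/(-10)) - 939 = ((280 - 4) - ⅒) - 939 = (276 - ⅒) - 939 = 2759/10 - 939 = -6631/10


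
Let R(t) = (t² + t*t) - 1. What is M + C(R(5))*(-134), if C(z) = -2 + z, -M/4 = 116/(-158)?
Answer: -497310/79 ≈ -6295.1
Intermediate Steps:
R(t) = -1 + 2*t² (R(t) = (t² + t²) - 1 = 2*t² - 1 = -1 + 2*t²)
M = 232/79 (M = -464/(-158) = -464*(-1)/158 = -4*(-58/79) = 232/79 ≈ 2.9367)
M + C(R(5))*(-134) = 232/79 + (-2 + (-1 + 2*5²))*(-134) = 232/79 + (-2 + (-1 + 2*25))*(-134) = 232/79 + (-2 + (-1 + 50))*(-134) = 232/79 + (-2 + 49)*(-134) = 232/79 + 47*(-134) = 232/79 - 6298 = -497310/79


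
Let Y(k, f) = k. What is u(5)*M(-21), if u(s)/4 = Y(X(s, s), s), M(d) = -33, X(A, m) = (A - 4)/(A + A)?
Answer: -66/5 ≈ -13.200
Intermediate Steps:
X(A, m) = (-4 + A)/(2*A) (X(A, m) = (-4 + A)/((2*A)) = (-4 + A)*(1/(2*A)) = (-4 + A)/(2*A))
u(s) = 2*(-4 + s)/s (u(s) = 4*((-4 + s)/(2*s)) = 2*(-4 + s)/s)
u(5)*M(-21) = (2 - 8/5)*(-33) = (⅖)*(-33) = -66/5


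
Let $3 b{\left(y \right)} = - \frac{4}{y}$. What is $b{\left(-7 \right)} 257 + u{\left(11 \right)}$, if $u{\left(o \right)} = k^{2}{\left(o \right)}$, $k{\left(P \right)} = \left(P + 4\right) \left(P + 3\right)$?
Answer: $\frac{927128}{21} \approx 44149.0$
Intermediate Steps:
$k{\left(P \right)} = \left(3 + P\right) \left(4 + P\right)$ ($k{\left(P \right)} = \left(4 + P\right) \left(3 + P\right) = \left(3 + P\right) \left(4 + P\right)$)
$u{\left(o \right)} = \left(12 + o^{2} + 7 o\right)^{2}$
$b{\left(y \right)} = - \frac{4}{3 y}$ ($b{\left(y \right)} = \frac{\left(-4\right) \frac{1}{y}}{3} = - \frac{4}{3 y}$)
$b{\left(-7 \right)} 257 + u{\left(11 \right)} = - \frac{4}{3 \left(-7\right)} 257 + \left(12 + 11^{2} + 7 \cdot 11\right)^{2} = \left(- \frac{4}{3}\right) \left(- \frac{1}{7}\right) 257 + \left(12 + 121 + 77\right)^{2} = \frac{4}{21} \cdot 257 + 210^{2} = \frac{1028}{21} + 44100 = \frac{927128}{21}$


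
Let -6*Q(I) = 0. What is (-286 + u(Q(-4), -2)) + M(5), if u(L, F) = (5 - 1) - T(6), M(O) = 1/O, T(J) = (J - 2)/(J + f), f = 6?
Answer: -4232/15 ≈ -282.13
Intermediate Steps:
T(J) = (-2 + J)/(6 + J) (T(J) = (J - 2)/(J + 6) = (-2 + J)/(6 + J))
Q(I) = 0 (Q(I) = -⅙*0 = 0)
u(L, F) = 11/3 (u(L, F) = (5 - 1) - (-2 + 6)/(6 + 6) = 4 - 4/12 = 4 - 1*⅓ = 4 - ⅓ = 11/3)
(-286 + u(Q(-4), -2)) + M(5) = (-286 + 11/3) + 1/5 = -847/3 + ⅕ = -4232/15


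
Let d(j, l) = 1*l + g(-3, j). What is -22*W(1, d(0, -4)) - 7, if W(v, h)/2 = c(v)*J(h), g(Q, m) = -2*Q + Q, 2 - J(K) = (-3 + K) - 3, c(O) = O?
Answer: -403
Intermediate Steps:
J(K) = 8 - K (J(K) = 2 - ((-3 + K) - 3) = 2 - (-6 + K) = 2 + (6 - K) = 8 - K)
g(Q, m) = -Q
d(j, l) = 3 + l (d(j, l) = 1*l - 1*(-3) = l + 3 = 3 + l)
W(v, h) = 2*v*(8 - h) (W(v, h) = 2*(v*(8 - h)) = 2*v*(8 - h))
-22*W(1, d(0, -4)) - 7 = -44*(8 - (3 - 4)) - 7 = -44*(8 - 1*(-1)) - 7 = -44*(8 + 1) - 7 = -44*9 - 7 = -22*18 - 7 = -396 - 7 = -403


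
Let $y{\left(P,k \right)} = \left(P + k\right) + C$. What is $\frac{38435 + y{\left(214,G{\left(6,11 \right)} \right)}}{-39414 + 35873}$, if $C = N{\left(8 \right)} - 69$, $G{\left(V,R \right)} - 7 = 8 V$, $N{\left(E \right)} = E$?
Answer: $- \frac{38643}{3541} \approx -10.913$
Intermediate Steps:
$G{\left(V,R \right)} = 7 + 8 V$
$C = -61$ ($C = 8 - 69 = -61$)
$y{\left(P,k \right)} = -61 + P + k$ ($y{\left(P,k \right)} = \left(P + k\right) - 61 = -61 + P + k$)
$\frac{38435 + y{\left(214,G{\left(6,11 \right)} \right)}}{-39414 + 35873} = \frac{38435 + \left(-61 + 214 + \left(7 + 8 \cdot 6\right)\right)}{-39414 + 35873} = \frac{38435 + \left(-61 + 214 + \left(7 + 48\right)\right)}{-3541} = \left(38435 + \left(-61 + 214 + 55\right)\right) \left(- \frac{1}{3541}\right) = \left(38435 + 208\right) \left(- \frac{1}{3541}\right) = 38643 \left(- \frac{1}{3541}\right) = - \frac{38643}{3541}$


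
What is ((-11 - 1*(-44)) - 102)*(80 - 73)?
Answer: -483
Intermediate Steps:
((-11 - 1*(-44)) - 102)*(80 - 73) = ((-11 + 44) - 102)*7 = (33 - 102)*7 = -69*7 = -483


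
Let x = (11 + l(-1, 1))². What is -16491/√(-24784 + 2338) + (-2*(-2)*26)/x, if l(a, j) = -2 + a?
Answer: 13/8 + 5497*I*√2494/2494 ≈ 1.625 + 110.07*I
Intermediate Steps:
x = 64 (x = (11 + (-2 - 1))² = (11 - 3)² = 8² = 64)
-16491/√(-24784 + 2338) + (-2*(-2)*26)/x = -16491/√(-24784 + 2338) + (-2*(-2)*26)/64 = -16491*(-I*√2494/7482) + (4*26)*(1/64) = -16491*(-I*√2494/7482) + 104*(1/64) = -(-5497)*I*√2494/2494 + 13/8 = 5497*I*√2494/2494 + 13/8 = 13/8 + 5497*I*√2494/2494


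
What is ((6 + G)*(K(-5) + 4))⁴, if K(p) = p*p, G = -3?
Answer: 57289761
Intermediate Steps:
K(p) = p²
((6 + G)*(K(-5) + 4))⁴ = ((6 - 3)*((-5)² + 4))⁴ = (3*(25 + 4))⁴ = (3*29)⁴ = 87⁴ = 57289761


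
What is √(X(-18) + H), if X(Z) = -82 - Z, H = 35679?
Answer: √35615 ≈ 188.72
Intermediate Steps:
√(X(-18) + H) = √((-82 - 1*(-18)) + 35679) = √((-82 + 18) + 35679) = √(-64 + 35679) = √35615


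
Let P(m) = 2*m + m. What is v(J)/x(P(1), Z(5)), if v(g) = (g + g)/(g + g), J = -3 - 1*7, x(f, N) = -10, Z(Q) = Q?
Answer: -1/10 ≈ -0.10000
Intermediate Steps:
P(m) = 3*m
J = -10 (J = -3 - 7 = -10)
v(g) = 1 (v(g) = (2*g)/((2*g)) = (2*g)*(1/(2*g)) = 1)
v(J)/x(P(1), Z(5)) = 1/(-10) = 1*(-1/10) = -1/10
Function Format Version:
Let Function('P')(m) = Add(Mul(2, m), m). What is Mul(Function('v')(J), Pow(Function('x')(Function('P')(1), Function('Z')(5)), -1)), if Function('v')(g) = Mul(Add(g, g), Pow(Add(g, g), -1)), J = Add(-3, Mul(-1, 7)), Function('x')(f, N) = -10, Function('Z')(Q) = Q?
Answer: Rational(-1, 10) ≈ -0.10000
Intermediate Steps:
Function('P')(m) = Mul(3, m)
J = -10 (J = Add(-3, -7) = -10)
Function('v')(g) = 1 (Function('v')(g) = Mul(Mul(2, g), Pow(Mul(2, g), -1)) = Mul(Mul(2, g), Mul(Rational(1, 2), Pow(g, -1))) = 1)
Mul(Function('v')(J), Pow(Function('x')(Function('P')(1), Function('Z')(5)), -1)) = Mul(1, Pow(-10, -1)) = Mul(1, Rational(-1, 10)) = Rational(-1, 10)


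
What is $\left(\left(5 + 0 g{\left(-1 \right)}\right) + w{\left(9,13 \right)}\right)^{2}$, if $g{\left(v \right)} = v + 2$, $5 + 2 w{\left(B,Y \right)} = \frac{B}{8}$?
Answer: $\frac{2401}{256} \approx 9.3789$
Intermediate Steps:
$w{\left(B,Y \right)} = - \frac{5}{2} + \frac{B}{16}$ ($w{\left(B,Y \right)} = - \frac{5}{2} + \frac{B \frac{1}{8}}{2} = - \frac{5}{2} + \frac{\frac{1}{8} B}{2} = - \frac{5}{2} + \frac{B}{16}$)
$g{\left(v \right)} = 2 + v$
$\left(\left(5 + 0 g{\left(-1 \right)}\right) + w{\left(9,13 \right)}\right)^{2} = \left(\left(5 + 0 \left(2 - 1\right)\right) + \left(- \frac{5}{2} + \frac{1}{16} \cdot 9\right)\right)^{2} = \left(\left(5 + 0 \cdot 1\right) + \left(- \frac{5}{2} + \frac{9}{16}\right)\right)^{2} = \left(\left(5 + 0\right) - \frac{31}{16}\right)^{2} = \left(5 - \frac{31}{16}\right)^{2} = \left(\frac{49}{16}\right)^{2} = \frac{2401}{256}$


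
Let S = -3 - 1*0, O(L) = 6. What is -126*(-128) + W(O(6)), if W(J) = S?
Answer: 16125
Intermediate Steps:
S = -3 (S = -3 + 0 = -3)
W(J) = -3
-126*(-128) + W(O(6)) = -126*(-128) - 3 = 16128 - 3 = 16125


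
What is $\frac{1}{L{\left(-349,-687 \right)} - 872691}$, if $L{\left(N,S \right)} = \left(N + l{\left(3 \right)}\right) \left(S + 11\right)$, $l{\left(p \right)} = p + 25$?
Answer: $- \frac{1}{655695} \approx -1.5251 \cdot 10^{-6}$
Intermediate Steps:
$l{\left(p \right)} = 25 + p$
$L{\left(N,S \right)} = \left(11 + S\right) \left(28 + N\right)$ ($L{\left(N,S \right)} = \left(N + \left(25 + 3\right)\right) \left(S + 11\right) = \left(N + 28\right) \left(11 + S\right) = \left(28 + N\right) \left(11 + S\right) = \left(11 + S\right) \left(28 + N\right)$)
$\frac{1}{L{\left(-349,-687 \right)} - 872691} = \frac{1}{\left(308 + 11 \left(-349\right) + 28 \left(-687\right) - -239763\right) - 872691} = \frac{1}{\left(308 - 3839 - 19236 + 239763\right) - 872691} = \frac{1}{216996 - 872691} = \frac{1}{-655695} = - \frac{1}{655695}$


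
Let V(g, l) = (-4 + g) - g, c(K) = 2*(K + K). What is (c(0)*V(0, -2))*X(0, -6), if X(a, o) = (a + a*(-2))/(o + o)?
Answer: 0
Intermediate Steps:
c(K) = 4*K (c(K) = 2*(2*K) = 4*K)
X(a, o) = -a/(2*o) (X(a, o) = (a - 2*a)/((2*o)) = (-a)*(1/(2*o)) = -a/(2*o))
V(g, l) = -4
(c(0)*V(0, -2))*X(0, -6) = ((4*0)*(-4))*(-1/2*0/(-6)) = (0*(-4))*(-1/2*0*(-1/6)) = 0*0 = 0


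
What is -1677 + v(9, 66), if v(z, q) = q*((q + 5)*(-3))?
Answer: -15735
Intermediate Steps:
v(z, q) = q*(-15 - 3*q) (v(z, q) = q*((5 + q)*(-3)) = q*(-15 - 3*q))
-1677 + v(9, 66) = -1677 - 3*66*(5 + 66) = -1677 - 3*66*71 = -1677 - 14058 = -15735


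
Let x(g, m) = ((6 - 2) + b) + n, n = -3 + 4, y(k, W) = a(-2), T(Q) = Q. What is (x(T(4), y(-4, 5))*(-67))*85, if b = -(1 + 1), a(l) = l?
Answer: -17085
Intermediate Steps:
y(k, W) = -2
b = -2 (b = -1*2 = -2)
n = 1
x(g, m) = 3 (x(g, m) = ((6 - 2) - 2) + 1 = (4 - 2) + 1 = 2 + 1 = 3)
(x(T(4), y(-4, 5))*(-67))*85 = (3*(-67))*85 = -201*85 = -17085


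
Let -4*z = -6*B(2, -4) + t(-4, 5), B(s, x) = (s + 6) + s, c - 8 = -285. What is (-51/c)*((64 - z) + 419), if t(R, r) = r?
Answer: 95727/1108 ≈ 86.396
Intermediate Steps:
c = -277 (c = 8 - 285 = -277)
B(s, x) = 6 + 2*s (B(s, x) = (6 + s) + s = 6 + 2*s)
z = 55/4 (z = -(-6*(6 + 2*2) + 5)/4 = -(-6*(6 + 4) + 5)/4 = -(-6*10 + 5)/4 = -(-60 + 5)/4 = -1/4*(-55) = 55/4 ≈ 13.750)
(-51/c)*((64 - z) + 419) = (-51/(-277))*((64 - 1*55/4) + 419) = (-51*(-1/277))*((64 - 55/4) + 419) = 51*(201/4 + 419)/277 = (51/277)*(1877/4) = 95727/1108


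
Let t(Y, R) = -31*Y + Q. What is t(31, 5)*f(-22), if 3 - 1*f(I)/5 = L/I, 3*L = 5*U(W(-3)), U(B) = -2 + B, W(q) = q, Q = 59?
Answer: -35465/3 ≈ -11822.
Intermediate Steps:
t(Y, R) = 59 - 31*Y (t(Y, R) = -31*Y + 59 = 59 - 31*Y)
L = -25/3 (L = (5*(-2 - 3))/3 = (5*(-5))/3 = (1/3)*(-25) = -25/3 ≈ -8.3333)
f(I) = 15 + 125/(3*I) (f(I) = 15 - (-125)/(3*I) = 15 + 125/(3*I))
t(31, 5)*f(-22) = (59 - 31*31)*(15 + (125/3)/(-22)) = (59 - 961)*(15 + (125/3)*(-1/22)) = -902*(15 - 125/66) = -902*865/66 = -35465/3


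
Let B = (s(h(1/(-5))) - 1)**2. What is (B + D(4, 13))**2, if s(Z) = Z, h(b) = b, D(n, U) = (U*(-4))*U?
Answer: 284394496/625 ≈ 4.5503e+5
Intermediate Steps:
D(n, U) = -4*U**2 (D(n, U) = (-4*U)*U = -4*U**2)
B = 36/25 (B = (1/(-5) - 1)**2 = (-1/5 - 1)**2 = (-6/5)**2 = 36/25 ≈ 1.4400)
(B + D(4, 13))**2 = (36/25 - 4*13**2)**2 = (36/25 - 4*169)**2 = (36/25 - 676)**2 = (-16864/25)**2 = 284394496/625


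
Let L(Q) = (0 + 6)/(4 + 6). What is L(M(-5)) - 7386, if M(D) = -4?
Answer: -36927/5 ≈ -7385.4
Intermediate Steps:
L(Q) = 3/5 (L(Q) = 6/10 = 6*(1/10) = 3/5)
L(M(-5)) - 7386 = 3/5 - 7386 = -36927/5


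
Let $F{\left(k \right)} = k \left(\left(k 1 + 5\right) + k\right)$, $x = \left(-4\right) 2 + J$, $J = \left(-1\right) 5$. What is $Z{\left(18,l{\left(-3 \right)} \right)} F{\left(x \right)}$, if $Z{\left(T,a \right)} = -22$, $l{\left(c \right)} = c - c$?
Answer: $-6006$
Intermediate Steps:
$l{\left(c \right)} = 0$
$J = -5$
$x = -13$ ($x = \left(-4\right) 2 - 5 = -8 - 5 = -13$)
$F{\left(k \right)} = k \left(5 + 2 k\right)$ ($F{\left(k \right)} = k \left(\left(k + 5\right) + k\right) = k \left(\left(5 + k\right) + k\right) = k \left(5 + 2 k\right)$)
$Z{\left(18,l{\left(-3 \right)} \right)} F{\left(x \right)} = - 22 \left(- 13 \left(5 + 2 \left(-13\right)\right)\right) = - 22 \left(- 13 \left(5 - 26\right)\right) = - 22 \left(\left(-13\right) \left(-21\right)\right) = \left(-22\right) 273 = -6006$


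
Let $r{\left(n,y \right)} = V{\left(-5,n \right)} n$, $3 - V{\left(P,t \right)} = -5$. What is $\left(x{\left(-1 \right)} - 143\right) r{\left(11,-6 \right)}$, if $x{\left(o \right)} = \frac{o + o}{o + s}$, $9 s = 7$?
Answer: $-11792$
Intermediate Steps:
$s = \frac{7}{9}$ ($s = \frac{1}{9} \cdot 7 = \frac{7}{9} \approx 0.77778$)
$V{\left(P,t \right)} = 8$ ($V{\left(P,t \right)} = 3 - -5 = 3 + 5 = 8$)
$x{\left(o \right)} = \frac{2 o}{\frac{7}{9} + o}$ ($x{\left(o \right)} = \frac{o + o}{o + \frac{7}{9}} = \frac{2 o}{\frac{7}{9} + o}$)
$r{\left(n,y \right)} = 8 n$
$\left(x{\left(-1 \right)} - 143\right) r{\left(11,-6 \right)} = \left(18 \left(-1\right) \frac{1}{7 + 9 \left(-1\right)} - 143\right) 8 \cdot 11 = \left(18 \left(-1\right) \frac{1}{7 - 9} - 143\right) 88 = \left(18 \left(-1\right) \frac{1}{-2} - 143\right) 88 = \left(18 \left(-1\right) \left(- \frac{1}{2}\right) - 143\right) 88 = \left(9 - 143\right) 88 = \left(-134\right) 88 = -11792$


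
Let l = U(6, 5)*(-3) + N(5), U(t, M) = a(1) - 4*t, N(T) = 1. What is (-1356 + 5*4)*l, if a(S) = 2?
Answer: -89512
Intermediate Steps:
U(t, M) = 2 - 4*t
l = 67 (l = (2 - 4*6)*(-3) + 1 = (2 - 24)*(-3) + 1 = -22*(-3) + 1 = 66 + 1 = 67)
(-1356 + 5*4)*l = (-1356 + 5*4)*67 = (-1356 + 20)*67 = -1336*67 = -89512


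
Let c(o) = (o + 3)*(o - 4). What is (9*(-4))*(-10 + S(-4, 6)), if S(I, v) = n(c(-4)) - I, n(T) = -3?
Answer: 324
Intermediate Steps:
c(o) = (-4 + o)*(3 + o) (c(o) = (3 + o)*(-4 + o) = (-4 + o)*(3 + o))
S(I, v) = -3 - I
(9*(-4))*(-10 + S(-4, 6)) = (9*(-4))*(-10 + (-3 - 1*(-4))) = -36*(-10 + (-3 + 4)) = -36*(-10 + 1) = -36*(-9) = 324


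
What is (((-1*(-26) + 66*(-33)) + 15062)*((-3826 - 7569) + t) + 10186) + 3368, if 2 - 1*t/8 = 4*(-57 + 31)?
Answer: -136148216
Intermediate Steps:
t = 848 (t = 16 - 32*(-57 + 31) = 16 - 32*(-26) = 16 - 8*(-104) = 16 + 832 = 848)
(((-1*(-26) + 66*(-33)) + 15062)*((-3826 - 7569) + t) + 10186) + 3368 = (((-1*(-26) + 66*(-33)) + 15062)*((-3826 - 7569) + 848) + 10186) + 3368 = (((26 - 2178) + 15062)*(-11395 + 848) + 10186) + 3368 = ((-2152 + 15062)*(-10547) + 10186) + 3368 = (12910*(-10547) + 10186) + 3368 = (-136161770 + 10186) + 3368 = -136151584 + 3368 = -136148216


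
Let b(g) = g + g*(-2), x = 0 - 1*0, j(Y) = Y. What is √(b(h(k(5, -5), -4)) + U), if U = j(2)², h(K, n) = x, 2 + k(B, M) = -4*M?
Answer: 2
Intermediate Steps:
k(B, M) = -2 - 4*M
x = 0 (x = 0 + 0 = 0)
h(K, n) = 0
b(g) = -g (b(g) = g - 2*g = -g)
U = 4 (U = 2² = 4)
√(b(h(k(5, -5), -4)) + U) = √(-1*0 + 4) = √(0 + 4) = √4 = 2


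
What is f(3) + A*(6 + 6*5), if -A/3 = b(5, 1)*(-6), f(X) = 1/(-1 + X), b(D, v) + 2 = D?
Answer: 3889/2 ≈ 1944.5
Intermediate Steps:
b(D, v) = -2 + D
A = 54 (A = -3*(-2 + 5)*(-6) = -9*(-6) = -3*(-18) = 54)
f(3) + A*(6 + 6*5) = 1/(-1 + 3) + 54*(6 + 6*5) = 1/2 + 54*(6 + 30) = ½ + 54*36 = ½ + 1944 = 3889/2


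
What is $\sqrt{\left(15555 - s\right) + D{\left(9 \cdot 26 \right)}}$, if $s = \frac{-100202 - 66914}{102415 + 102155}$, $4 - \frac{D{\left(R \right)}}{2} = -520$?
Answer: $\frac{\sqrt{19301422858745}}{34095} \approx 128.86$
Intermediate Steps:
$D{\left(R \right)} = 1048$ ($D{\left(R \right)} = 8 - -1040 = 8 + 1040 = 1048$)
$s = - \frac{83558}{102285}$ ($s = - \frac{167116}{204570} = \left(-167116\right) \frac{1}{204570} = - \frac{83558}{102285} \approx -0.81691$)
$\sqrt{\left(15555 - s\right) + D{\left(9 \cdot 26 \right)}} = \sqrt{\left(15555 - - \frac{83558}{102285}\right) + 1048} = \sqrt{\left(15555 + \frac{83558}{102285}\right) + 1048} = \sqrt{\frac{1591126733}{102285} + 1048} = \sqrt{\frac{1698321413}{102285}} = \frac{\sqrt{19301422858745}}{34095}$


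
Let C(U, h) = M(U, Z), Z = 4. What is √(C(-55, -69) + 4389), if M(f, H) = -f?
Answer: 2*√1111 ≈ 66.663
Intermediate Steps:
C(U, h) = -U
√(C(-55, -69) + 4389) = √(-1*(-55) + 4389) = √(55 + 4389) = √4444 = 2*√1111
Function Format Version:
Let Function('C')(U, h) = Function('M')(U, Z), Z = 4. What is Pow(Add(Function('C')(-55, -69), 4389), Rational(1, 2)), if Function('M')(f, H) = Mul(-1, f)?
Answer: Mul(2, Pow(1111, Rational(1, 2))) ≈ 66.663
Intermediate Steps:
Function('C')(U, h) = Mul(-1, U)
Pow(Add(Function('C')(-55, -69), 4389), Rational(1, 2)) = Pow(Add(Mul(-1, -55), 4389), Rational(1, 2)) = Pow(Add(55, 4389), Rational(1, 2)) = Pow(4444, Rational(1, 2)) = Mul(2, Pow(1111, Rational(1, 2)))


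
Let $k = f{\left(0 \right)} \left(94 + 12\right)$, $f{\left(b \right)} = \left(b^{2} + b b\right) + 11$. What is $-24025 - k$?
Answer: $-25191$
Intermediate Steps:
$f{\left(b \right)} = 11 + 2 b^{2}$ ($f{\left(b \right)} = \left(b^{2} + b^{2}\right) + 11 = 2 b^{2} + 11 = 11 + 2 b^{2}$)
$k = 1166$ ($k = \left(11 + 2 \cdot 0^{2}\right) \left(94 + 12\right) = \left(11 + 2 \cdot 0\right) 106 = \left(11 + 0\right) 106 = 11 \cdot 106 = 1166$)
$-24025 - k = -24025 - 1166 = -25191$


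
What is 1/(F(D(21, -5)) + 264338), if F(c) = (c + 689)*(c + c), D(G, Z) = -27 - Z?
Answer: 1/234990 ≈ 4.2555e-6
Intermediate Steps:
F(c) = 2*c*(689 + c) (F(c) = (689 + c)*(2*c) = 2*c*(689 + c))
1/(F(D(21, -5)) + 264338) = 1/(2*(-27 - 1*(-5))*(689 + (-27 - 1*(-5))) + 264338) = 1/(2*(-27 + 5)*(689 + (-27 + 5)) + 264338) = 1/(2*(-22)*(689 - 22) + 264338) = 1/(2*(-22)*667 + 264338) = 1/(-29348 + 264338) = 1/234990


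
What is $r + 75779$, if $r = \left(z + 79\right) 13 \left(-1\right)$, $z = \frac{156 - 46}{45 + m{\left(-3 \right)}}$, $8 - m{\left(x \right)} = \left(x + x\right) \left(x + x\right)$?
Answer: $\frac{1269354}{17} \approx 74668.0$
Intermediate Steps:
$m{\left(x \right)} = 8 - 4 x^{2}$ ($m{\left(x \right)} = 8 - \left(x + x\right) \left(x + x\right) = 8 - 2 x 2 x = 8 - 4 x^{2}$)
$z = \frac{110}{17}$ ($z = \frac{156 - 46}{45 + \left(8 - 4 \left(-3\right)^{2}\right)} = \frac{110}{45 + \left(8 - 36\right)} = \frac{110}{45 - 28} = \frac{110}{17} \approx 6.4706$)
$r = - \frac{18889}{17}$ ($r = \left(\frac{110}{17} + 79\right) 13 \left(-1\right) = \frac{1453}{17} \left(-13\right) = - \frac{18889}{17} \approx -1111.1$)
$r + 75779 = - \frac{18889}{17} + 75779 = \frac{1269354}{17}$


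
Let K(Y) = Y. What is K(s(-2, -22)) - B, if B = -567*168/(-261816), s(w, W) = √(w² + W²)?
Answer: -3969/10909 + 2*√122 ≈ 21.727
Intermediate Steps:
s(w, W) = √(W² + w²)
B = 3969/10909 (B = -95256*(-1/261816) = 3969/10909 ≈ 0.36383)
K(s(-2, -22)) - B = √((-22)² + (-2)²) - 1*3969/10909 = √(484 + 4) - 3969/10909 = √488 - 3969/10909 = 2*√122 - 3969/10909 = -3969/10909 + 2*√122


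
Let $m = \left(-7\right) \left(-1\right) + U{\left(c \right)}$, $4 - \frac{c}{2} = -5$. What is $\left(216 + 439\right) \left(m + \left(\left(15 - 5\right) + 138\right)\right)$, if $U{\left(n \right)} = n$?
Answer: $113315$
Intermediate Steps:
$c = 18$ ($c = 8 - -10 = 8 + 10 = 18$)
$m = 25$ ($m = \left(-7\right) \left(-1\right) + 18 = 7 + 18 = 25$)
$\left(216 + 439\right) \left(m + \left(\left(15 - 5\right) + 138\right)\right) = \left(216 + 439\right) \left(25 + \left(\left(15 - 5\right) + 138\right)\right) = 655 \left(25 + \left(\left(15 + \left(-73 + 68\right)\right) + 138\right)\right) = 655 \left(25 + \left(\left(15 - 5\right) + 138\right)\right) = 655 \left(25 + \left(10 + 138\right)\right) = 655 \left(25 + 148\right) = 655 \cdot 173 = 113315$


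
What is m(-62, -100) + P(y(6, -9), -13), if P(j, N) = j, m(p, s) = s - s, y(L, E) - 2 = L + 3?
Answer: 11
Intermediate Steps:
y(L, E) = 5 + L (y(L, E) = 2 + (L + 3) = 2 + (3 + L) = 5 + L)
m(p, s) = 0
m(-62, -100) + P(y(6, -9), -13) = 0 + (5 + 6) = 0 + 11 = 11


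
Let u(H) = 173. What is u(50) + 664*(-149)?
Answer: -98763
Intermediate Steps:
u(50) + 664*(-149) = 173 + 664*(-149) = 173 - 98936 = -98763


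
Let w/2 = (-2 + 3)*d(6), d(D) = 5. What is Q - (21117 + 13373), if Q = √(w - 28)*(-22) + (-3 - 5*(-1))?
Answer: -34488 - 66*I*√2 ≈ -34488.0 - 93.338*I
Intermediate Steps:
w = 10 (w = 2*((-2 + 3)*5) = 2*(1*5) = 2*5 = 10)
Q = 2 - 66*I*√2 (Q = √(10 - 28)*(-22) + (-3 - 5*(-1)) = √(-18)*(-22) + (-3 + 5) = (3*I*√2)*(-22) + 2 = -66*I*√2 + 2 = 2 - 66*I*√2 ≈ 2.0 - 93.338*I)
Q - (21117 + 13373) = (2 - 66*I*√2) - (21117 + 13373) = (2 - 66*I*√2) - 1*34490 = (2 - 66*I*√2) - 34490 = -34488 - 66*I*√2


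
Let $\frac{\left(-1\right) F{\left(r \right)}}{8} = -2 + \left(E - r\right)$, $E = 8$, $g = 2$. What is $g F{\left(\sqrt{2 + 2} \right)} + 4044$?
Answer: $3980$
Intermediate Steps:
$F{\left(r \right)} = -48 + 8 r$ ($F{\left(r \right)} = - 8 \left(-2 - \left(-8 + r\right)\right) = - 8 \left(6 - r\right) = -48 + 8 r$)
$g F{\left(\sqrt{2 + 2} \right)} + 4044 = 2 \left(-48 + 8 \sqrt{2 + 2}\right) + 4044 = 2 \left(-48 + 8 \sqrt{4}\right) + 4044 = 2 \left(-48 + 8 \cdot 2\right) + 4044 = 2 \left(-48 + 16\right) + 4044 = 2 \left(-32\right) + 4044 = -64 + 4044 = 3980$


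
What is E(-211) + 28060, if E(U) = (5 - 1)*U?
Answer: 27216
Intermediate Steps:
E(U) = 4*U
E(-211) + 28060 = 4*(-211) + 28060 = -844 + 28060 = 27216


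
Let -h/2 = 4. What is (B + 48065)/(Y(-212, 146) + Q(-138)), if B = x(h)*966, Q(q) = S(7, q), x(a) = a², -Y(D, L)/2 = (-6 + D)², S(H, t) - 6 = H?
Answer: -109889/95035 ≈ -1.1563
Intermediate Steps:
h = -8 (h = -2*4 = -8)
S(H, t) = 6 + H
Y(D, L) = -2*(-6 + D)²
Q(q) = 13 (Q(q) = 6 + 7 = 13)
B = 61824 (B = (-8)²*966 = 64*966 = 61824)
(B + 48065)/(Y(-212, 146) + Q(-138)) = (61824 + 48065)/(-2*(-6 - 212)² + 13) = 109889/(-2*(-218)² + 13) = 109889/(-2*47524 + 13) = 109889/(-95048 + 13) = 109889/(-95035) = 109889*(-1/95035) = -109889/95035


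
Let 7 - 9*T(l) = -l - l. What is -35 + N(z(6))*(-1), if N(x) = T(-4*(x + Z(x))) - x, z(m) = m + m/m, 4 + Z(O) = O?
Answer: -179/9 ≈ -19.889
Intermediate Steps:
Z(O) = -4 + O
T(l) = 7/9 + 2*l/9 (T(l) = 7/9 - (-l - l)/9 = 7/9 - (-2)*l/9 = 7/9 + 2*l/9)
z(m) = 1 + m (z(m) = m + 1 = 1 + m)
N(x) = 13/3 - 25*x/9 (N(x) = (7/9 + 2*(-4*(x + (-4 + x)))/9) - x = (7/9 + 2*(-4*(-4 + 2*x))/9) - x = (7/9 + 2*(16 - 8*x)/9) - x = (7/9 + (32/9 - 16*x/9)) - x = (13/3 - 16*x/9) - x = 13/3 - 25*x/9)
-35 + N(z(6))*(-1) = -35 + (13/3 - 25*(1 + 6)/9)*(-1) = -35 + (13/3 - 25/9*7)*(-1) = -35 + (13/3 - 175/9)*(-1) = -35 - 136/9*(-1) = -35 + 136/9 = -179/9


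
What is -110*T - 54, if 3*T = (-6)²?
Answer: -1374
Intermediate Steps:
T = 12 (T = (⅓)*(-6)² = (⅓)*36 = 12)
-110*T - 54 = -110*12 - 54 = -1320 - 54 = -1374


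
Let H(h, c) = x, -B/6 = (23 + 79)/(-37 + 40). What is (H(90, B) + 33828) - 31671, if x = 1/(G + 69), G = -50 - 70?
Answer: 110006/51 ≈ 2157.0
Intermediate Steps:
G = -120
B = -204 (B = -6*(23 + 79)/(-37 + 40) = -612/3 = -6*34 = -204)
x = -1/51 (x = 1/(-120 + 69) = 1/(-51) = -1/51 ≈ -0.019608)
H(h, c) = -1/51
(H(90, B) + 33828) - 31671 = (-1/51 + 33828) - 31671 = 1725227/51 - 31671 = 110006/51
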